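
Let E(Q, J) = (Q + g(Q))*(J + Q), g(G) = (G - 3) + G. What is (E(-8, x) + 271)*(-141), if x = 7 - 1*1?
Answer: -45825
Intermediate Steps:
x = 6 (x = 7 - 1 = 6)
g(G) = -3 + 2*G (g(G) = (-3 + G) + G = -3 + 2*G)
E(Q, J) = (-3 + 3*Q)*(J + Q) (E(Q, J) = (Q + (-3 + 2*Q))*(J + Q) = (-3 + 3*Q)*(J + Q))
(E(-8, x) + 271)*(-141) = ((-3*6 - 3*(-8) + 3*(-8)² + 3*6*(-8)) + 271)*(-141) = ((-18 + 24 + 3*64 - 144) + 271)*(-141) = ((-18 + 24 + 192 - 144) + 271)*(-141) = (54 + 271)*(-141) = 325*(-141) = -45825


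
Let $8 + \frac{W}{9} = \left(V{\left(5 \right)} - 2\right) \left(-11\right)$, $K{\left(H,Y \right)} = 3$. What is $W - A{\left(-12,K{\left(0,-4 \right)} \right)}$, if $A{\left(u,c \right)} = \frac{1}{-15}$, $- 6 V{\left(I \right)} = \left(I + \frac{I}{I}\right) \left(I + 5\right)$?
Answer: $\frac{16741}{15} \approx 1116.1$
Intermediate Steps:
$V{\left(I \right)} = - \frac{\left(1 + I\right) \left(5 + I\right)}{6}$ ($V{\left(I \right)} = - \frac{\left(I + \frac{I}{I}\right) \left(I + 5\right)}{6} = - \frac{\left(I + 1\right) \left(5 + I\right)}{6} = - \frac{\left(1 + I\right) \left(5 + I\right)}{6}$)
$A{\left(u,c \right)} = - \frac{1}{15}$
$W = 1116$ ($W = -72 + 9 \left(\left(- \frac{5}{6} - 5 - \frac{5^{2}}{6}\right) - 2\right) \left(-11\right) = -72 + 9 \left(\left(- \frac{5}{6} - 5 - \frac{25}{6}\right) - 2\right) \left(-11\right) = -72 + 9 \left(-10 - 2\right) \left(-11\right) = -72 + 9 \left(\left(-12\right) \left(-11\right)\right) = -72 + 9 \cdot 132 = -72 + 1188 = 1116$)
$W - A{\left(-12,K{\left(0,-4 \right)} \right)} = 1116 - - \frac{1}{15} = 1116 + \frac{1}{15} = \frac{16741}{15}$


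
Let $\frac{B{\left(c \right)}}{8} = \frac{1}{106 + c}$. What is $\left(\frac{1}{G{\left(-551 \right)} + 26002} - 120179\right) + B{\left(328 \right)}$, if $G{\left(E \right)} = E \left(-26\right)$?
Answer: $- \frac{1051707418975}{8751176} \approx -1.2018 \cdot 10^{5}$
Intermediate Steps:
$G{\left(E \right)} = - 26 E$
$B{\left(c \right)} = \frac{8}{106 + c}$
$\left(\frac{1}{G{\left(-551 \right)} + 26002} - 120179\right) + B{\left(328 \right)} = \left(\frac{1}{\left(-26\right) \left(-551\right) + 26002} - 120179\right) + \frac{8}{106 + 328} = \left(\frac{1}{14326 + 26002} - 120179\right) + \frac{8}{434} = \left(\frac{1}{40328} - 120179\right) + 8 \cdot \frac{1}{434} = \left(\frac{1}{40328} - 120179\right) + \frac{4}{217} = - \frac{4846578711}{40328} + \frac{4}{217} = - \frac{1051707418975}{8751176}$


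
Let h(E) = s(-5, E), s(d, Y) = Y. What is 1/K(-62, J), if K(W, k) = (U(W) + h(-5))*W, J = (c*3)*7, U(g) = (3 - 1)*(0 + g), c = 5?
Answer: 1/7998 ≈ 0.00012503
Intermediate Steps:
U(g) = 2*g
h(E) = E
J = 105 (J = (5*3)*7 = 15*7 = 105)
K(W, k) = W*(-5 + 2*W) (K(W, k) = (2*W - 5)*W = (-5 + 2*W)*W = W*(-5 + 2*W))
1/K(-62, J) = 1/(-62*(-5 + 2*(-62))) = 1/(-62*(-5 - 124)) = 1/(-62*(-129)) = 1/7998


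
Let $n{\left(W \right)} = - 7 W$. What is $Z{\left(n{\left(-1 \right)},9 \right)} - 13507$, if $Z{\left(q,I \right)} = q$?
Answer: $-13500$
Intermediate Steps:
$Z{\left(n{\left(-1 \right)},9 \right)} - 13507 = \left(-7\right) \left(-1\right) - 13507 = 7 - 13507 = -13500$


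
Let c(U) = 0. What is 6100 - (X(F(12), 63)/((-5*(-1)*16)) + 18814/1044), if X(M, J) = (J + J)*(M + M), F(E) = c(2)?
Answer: 3174793/522 ≈ 6082.0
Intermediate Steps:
F(E) = 0
X(M, J) = 4*J*M (X(M, J) = (2*J)*(2*M) = 4*J*M)
6100 - (X(F(12), 63)/((-5*(-1)*16)) + 18814/1044) = 6100 - ((4*63*0)/((-5*(-1)*16)) + 18814/1044) = 6100 - (0/((5*16)) + 18814*(1/1044)) = 6100 - (0/80 + 9407/522) = 6100 - (0*(1/80) + 9407/522) = 6100 - (0 + 9407/522) = 6100 - 1*9407/522 = 6100 - 9407/522 = 3174793/522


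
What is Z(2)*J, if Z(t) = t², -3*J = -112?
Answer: 448/3 ≈ 149.33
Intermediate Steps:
J = 112/3 (J = -⅓*(-112) = 112/3 ≈ 37.333)
Z(2)*J = 2²*(112/3) = 4*(112/3) = 448/3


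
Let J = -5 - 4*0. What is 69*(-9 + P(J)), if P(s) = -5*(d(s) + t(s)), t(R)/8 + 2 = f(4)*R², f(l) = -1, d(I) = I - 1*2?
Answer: 76314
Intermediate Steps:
d(I) = -2 + I (d(I) = I - 2 = -2 + I)
J = -5 (J = -5 + 0 = -5)
t(R) = -16 - 8*R² (t(R) = -16 + 8*(-R²) = -16 - 8*R²)
P(s) = 90 - 5*s + 40*s² (P(s) = -5*((-2 + s) + (-16 - 8*s²)) = -5*(-18 + s - 8*s²) = 90 - 5*s + 40*s²)
69*(-9 + P(J)) = 69*(-9 + (90 - 5*(-5) + 40*(-5)²)) = 69*(-9 + (90 + 25 + 40*25)) = 69*(-9 + (90 + 25 + 1000)) = 69*(-9 + 1115) = 69*1106 = 76314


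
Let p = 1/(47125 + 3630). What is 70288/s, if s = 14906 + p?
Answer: 3567467440/756554031 ≈ 4.7154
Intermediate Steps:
p = 1/50755 ≈ 1.9702e-5
s = 756554031/50755 (s = 14906 + 1/50755 = 756554031/50755 ≈ 14906.)
70288/s = 70288/(756554031/50755) = 70288*(50755/756554031) = 3567467440/756554031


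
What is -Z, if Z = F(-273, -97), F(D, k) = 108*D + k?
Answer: 29581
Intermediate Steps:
F(D, k) = k + 108*D
Z = -29581 (Z = -97 + 108*(-273) = -97 - 29484 = -29581)
-Z = -1*(-29581) = 29581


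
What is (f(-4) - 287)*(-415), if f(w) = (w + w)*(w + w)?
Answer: 92545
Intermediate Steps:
f(w) = 4*w² (f(w) = (2*w)*(2*w) = 4*w²)
(f(-4) - 287)*(-415) = (4*(-4)² - 287)*(-415) = (4*16 - 287)*(-415) = (64 - 287)*(-415) = -223*(-415) = 92545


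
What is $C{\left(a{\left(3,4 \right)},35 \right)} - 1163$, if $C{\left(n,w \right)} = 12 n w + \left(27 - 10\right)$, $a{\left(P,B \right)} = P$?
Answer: $114$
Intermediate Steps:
$C{\left(n,w \right)} = 17 + 12 n w$ ($C{\left(n,w \right)} = 12 n w + 17 = 17 + 12 n w$)
$C{\left(a{\left(3,4 \right)},35 \right)} - 1163 = \left(17 + 12 \cdot 3 \cdot 35\right) - 1163 = \left(17 + 1260\right) - 1163 = 1277 - 1163 = 114$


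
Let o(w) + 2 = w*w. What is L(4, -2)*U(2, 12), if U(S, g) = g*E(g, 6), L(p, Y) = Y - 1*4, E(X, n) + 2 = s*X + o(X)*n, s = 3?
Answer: -63792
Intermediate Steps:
o(w) = -2 + w² (o(w) = -2 + w*w = -2 + w²)
E(X, n) = -2 + 3*X + n*(-2 + X²) (E(X, n) = -2 + (3*X + (-2 + X²)*n) = -2 + (3*X + n*(-2 + X²)) = -2 + 3*X + n*(-2 + X²))
L(p, Y) = -4 + Y (L(p, Y) = Y - 4 = -4 + Y)
U(S, g) = g*(-14 + 3*g + 6*g²) (U(S, g) = g*(-2 + 3*g + 6*(-2 + g²)) = g*(-2 + 3*g + (-12 + 6*g²)) = g*(-14 + 3*g + 6*g²))
L(4, -2)*U(2, 12) = (-4 - 2)*(12*(-14 + 3*12 + 6*12²)) = -72*(-14 + 36 + 6*144) = -72*(-14 + 36 + 864) = -72*886 = -6*10632 = -63792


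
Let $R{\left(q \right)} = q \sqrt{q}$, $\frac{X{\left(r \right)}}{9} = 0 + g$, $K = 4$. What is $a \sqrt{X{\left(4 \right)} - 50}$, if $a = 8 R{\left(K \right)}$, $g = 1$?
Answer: $64 i \sqrt{41} \approx 409.8 i$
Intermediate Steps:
$X{\left(r \right)} = 9$ ($X{\left(r \right)} = 9 \left(0 + 1\right) = 9 \cdot 1 = 9$)
$R{\left(q \right)} = q^{\frac{3}{2}}$
$a = 64$ ($a = 8 \cdot 4^{\frac{3}{2}} = 8 \cdot 8 = 64$)
$a \sqrt{X{\left(4 \right)} - 50} = 64 \sqrt{9 - 50} = 64 \sqrt{-41} = 64 i \sqrt{41}$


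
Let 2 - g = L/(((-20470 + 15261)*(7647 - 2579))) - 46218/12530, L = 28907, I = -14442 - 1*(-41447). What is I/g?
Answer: 638055094453700/134431802689 ≈ 4746.3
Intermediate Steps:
I = 27005 (I = -14442 + 41447 = 27005)
g = 134431802689/23627294740 (g = 2 - (28907/(((-20470 + 15261)*(7647 - 2579))) - 46218/12530) = 2 - (28907/((-5209*5068)) - 46218*1/12530) = 2 - (28907/(-26399212) - 23109/6265) = 2 - (28907*(-1/26399212) - 23109/6265) = 2 - (-28907/26399212 - 23109/6265) = 2 - 1*(-87177213209/23627294740) = 2 + 87177213209/23627294740 = 134431802689/23627294740 ≈ 5.6897)
I/g = 27005/(134431802689/23627294740) = 27005*(23627294740/134431802689) = 638055094453700/134431802689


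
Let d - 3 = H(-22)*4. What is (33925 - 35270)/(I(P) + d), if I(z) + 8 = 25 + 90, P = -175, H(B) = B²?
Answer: -1345/2046 ≈ -0.65738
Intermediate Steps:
d = 1939 (d = 3 + (-22)²*4 = 3 + 484*4 = 3 + 1936 = 1939)
I(z) = 107 (I(z) = -8 + (25 + 90) = -8 + 115 = 107)
(33925 - 35270)/(I(P) + d) = (33925 - 35270)/(107 + 1939) = -1345/2046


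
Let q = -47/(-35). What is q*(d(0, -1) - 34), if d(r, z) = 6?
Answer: -188/5 ≈ -37.600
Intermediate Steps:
q = 47/35 (q = -47*(-1/35) = 47/35 ≈ 1.3429)
q*(d(0, -1) - 34) = 47*(6 - 34)/35 = (47/35)*(-28) = -188/5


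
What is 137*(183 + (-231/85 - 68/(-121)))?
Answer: 254817808/10285 ≈ 24776.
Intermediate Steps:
137*(183 + (-231/85 - 68/(-121))) = 137*(183 + (-231*1/85 - 68*(-1/121))) = 137*(183 + (-231/85 + 68/121)) = 137*(183 - 22171/10285) = 137*(1859984/10285) = 254817808/10285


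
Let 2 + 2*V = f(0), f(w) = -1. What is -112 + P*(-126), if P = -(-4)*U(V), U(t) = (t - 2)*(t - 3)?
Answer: -8050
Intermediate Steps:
V = -3/2 (V = -1 + (1/2)*(-1) = -1 - 1/2 = -3/2 ≈ -1.5000)
U(t) = (-3 + t)*(-2 + t) (U(t) = (-2 + t)*(-3 + t) = (-3 + t)*(-2 + t))
P = 63 (P = -(-4)*(6 + (-3/2)**2 - 5*(-3/2)) = -(-4)*(6 + 9/4 + 15/2) = -(-4)*63/4 = -1*(-63) = 63)
-112 + P*(-126) = -112 + 63*(-126) = -112 - 7938 = -8050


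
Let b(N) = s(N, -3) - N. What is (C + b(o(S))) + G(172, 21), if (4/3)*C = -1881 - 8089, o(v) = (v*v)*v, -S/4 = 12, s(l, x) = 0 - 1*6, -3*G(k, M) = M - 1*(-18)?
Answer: 206191/2 ≈ 1.0310e+5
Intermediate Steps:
G(k, M) = -6 - M/3 (G(k, M) = -(M - 1*(-18))/3 = -(M + 18)/3 = -(18 + M)/3 = -6 - M/3)
s(l, x) = -6 (s(l, x) = 0 - 6 = -6)
S = -48 (S = -4*12 = -48)
o(v) = v³ (o(v) = v²*v = v³)
C = -14955/2 (C = 3*(-1881 - 8089)/4 = (¾)*(-9970) = -14955/2 ≈ -7477.5)
b(N) = -6 - N
(C + b(o(S))) + G(172, 21) = (-14955/2 + (-6 - 1*(-48)³)) + (-6 - ⅓*21) = (-14955/2 + (-6 - 1*(-110592))) + (-6 - 7) = (-14955/2 + (-6 + 110592)) - 13 = (-14955/2 + 110586) - 13 = 206217/2 - 13 = 206191/2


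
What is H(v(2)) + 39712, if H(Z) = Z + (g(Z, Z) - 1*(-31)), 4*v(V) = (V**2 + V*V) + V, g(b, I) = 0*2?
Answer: 79491/2 ≈ 39746.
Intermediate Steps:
g(b, I) = 0
v(V) = V**2/2 + V/4 (v(V) = ((V**2 + V*V) + V)/4 = ((V**2 + V**2) + V)/4 = (2*V**2 + V)/4 = (V + 2*V**2)/4 = V**2/2 + V/4)
H(Z) = 31 + Z (H(Z) = Z + (0 - 1*(-31)) = Z + (0 + 31) = Z + 31 = 31 + Z)
H(v(2)) + 39712 = (31 + (1/4)*2*(1 + 2*2)) + 39712 = (31 + (1/4)*2*(1 + 4)) + 39712 = (31 + (1/4)*2*5) + 39712 = (31 + 5/2) + 39712 = 67/2 + 39712 = 79491/2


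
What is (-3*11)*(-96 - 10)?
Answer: 3498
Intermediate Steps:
(-3*11)*(-96 - 10) = -33*(-106) = 3498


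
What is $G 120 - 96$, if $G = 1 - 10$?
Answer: $-1176$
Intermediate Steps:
$G = -9$ ($G = 1 - 10 = -9$)
$G 120 - 96 = \left(-9\right) 120 - 96 = -1080 - 96 = -1176$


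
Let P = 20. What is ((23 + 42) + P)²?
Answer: 7225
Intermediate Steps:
((23 + 42) + P)² = ((23 + 42) + 20)² = (65 + 20)² = 85² = 7225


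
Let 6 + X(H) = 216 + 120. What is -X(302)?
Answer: -330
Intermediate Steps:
X(H) = 330 (X(H) = -6 + (216 + 120) = -6 + 336 = 330)
-X(302) = -1*330 = -330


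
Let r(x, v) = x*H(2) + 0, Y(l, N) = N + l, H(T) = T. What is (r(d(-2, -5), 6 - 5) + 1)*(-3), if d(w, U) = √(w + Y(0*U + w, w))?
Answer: -3 - 6*I*√6 ≈ -3.0 - 14.697*I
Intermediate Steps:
d(w, U) = √3*√w (d(w, U) = √(w + (w + (0*U + w))) = √(w + (w + (0 + w))) = √(w + (w + w)) = √(w + 2*w) = √(3*w) = √3*√w)
r(x, v) = 2*x (r(x, v) = x*2 + 0 = 2*x + 0 = 2*x)
(r(d(-2, -5), 6 - 5) + 1)*(-3) = (2*(√3*√(-2)) + 1)*(-3) = (2*(√3*(I*√2)) + 1)*(-3) = (2*(I*√6) + 1)*(-3) = (2*I*√6 + 1)*(-3) = (1 + 2*I*√6)*(-3) = -3 - 6*I*√6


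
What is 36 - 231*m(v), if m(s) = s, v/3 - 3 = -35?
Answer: 22212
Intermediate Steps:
v = -96 (v = 9 + 3*(-35) = 9 - 105 = -96)
36 - 231*m(v) = 36 - 231*(-96) = 36 + 22176 = 22212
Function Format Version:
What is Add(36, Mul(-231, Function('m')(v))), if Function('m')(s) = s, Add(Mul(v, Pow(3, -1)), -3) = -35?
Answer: 22212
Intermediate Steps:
v = -96 (v = Add(9, Mul(3, -35)) = Add(9, -105) = -96)
Add(36, Mul(-231, Function('m')(v))) = Add(36, Mul(-231, -96)) = Add(36, 22176) = 22212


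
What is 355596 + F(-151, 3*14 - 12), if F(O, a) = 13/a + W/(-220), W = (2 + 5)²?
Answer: 234693499/660 ≈ 3.5560e+5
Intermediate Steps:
W = 49 (W = 7² = 49)
F(O, a) = -49/220 + 13/a (F(O, a) = 13/a + 49/(-220) = 13/a + 49*(-1/220) = 13/a - 49/220 = -49/220 + 13/a)
355596 + F(-151, 3*14 - 12) = 355596 + (-49/220 + 13/(3*14 - 12)) = 355596 + (-49/220 + 13/(42 - 12)) = 355596 + (-49/220 + 13/30) = 355596 + 139/660 = 234693499/660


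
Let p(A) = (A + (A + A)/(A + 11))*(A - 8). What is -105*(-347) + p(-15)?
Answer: 73215/2 ≈ 36608.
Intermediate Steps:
p(A) = (-8 + A)*(A + 2*A/(11 + A)) (p(A) = (A + (2*A)/(11 + A))*(-8 + A) = (A + 2*A/(11 + A))*(-8 + A) = (-8 + A)*(A + 2*A/(11 + A)))
-105*(-347) + p(-15) = -105*(-347) - 15*(-104 + (-15)² + 5*(-15))/(11 - 15) = 36435 - 15*(-104 + 225 - 75)/(-4) = 36435 - 15*(-¼)*46 = 36435 + 345/2 = 73215/2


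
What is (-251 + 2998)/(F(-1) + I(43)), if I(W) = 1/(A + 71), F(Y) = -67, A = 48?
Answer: -326893/7972 ≈ -41.005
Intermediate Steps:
I(W) = 1/119 (I(W) = 1/(48 + 71) = 1/119)
(-251 + 2998)/(F(-1) + I(43)) = (-251 + 2998)/(-67 + 1/119) = 2747/(-7972/119) = 2747*(-119/7972) = -326893/7972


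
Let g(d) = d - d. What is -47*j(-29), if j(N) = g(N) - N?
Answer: -1363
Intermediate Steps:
g(d) = 0
j(N) = -N (j(N) = 0 - N = -N)
-47*j(-29) = -(-47)*(-29) = -47*29 = -1363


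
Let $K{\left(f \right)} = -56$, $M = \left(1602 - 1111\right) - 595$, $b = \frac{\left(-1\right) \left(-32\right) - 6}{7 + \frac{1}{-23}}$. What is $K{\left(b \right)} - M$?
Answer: $48$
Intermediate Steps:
$b = \frac{299}{80}$ ($b = \frac{32 - 6}{7 - \frac{1}{23}} = \frac{26}{\frac{160}{23}} = 26 \cdot \frac{23}{160} = \frac{299}{80} \approx 3.7375$)
$M = -104$ ($M = 491 - 595 = -104$)
$K{\left(b \right)} - M = -56 - -104 = -56 + 104 = 48$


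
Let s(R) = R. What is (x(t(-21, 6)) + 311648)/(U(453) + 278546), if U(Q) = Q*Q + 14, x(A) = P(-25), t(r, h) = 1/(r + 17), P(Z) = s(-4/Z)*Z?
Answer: 18332/28457 ≈ 0.64420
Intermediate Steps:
P(Z) = -4 (P(Z) = (-4/Z)*Z = -4)
t(r, h) = 1/(17 + r)
x(A) = -4
U(Q) = 14 + Q² (U(Q) = Q² + 14 = 14 + Q²)
(x(t(-21, 6)) + 311648)/(U(453) + 278546) = (-4 + 311648)/((14 + 453²) + 278546) = 311644/((14 + 205209) + 278546) = 311644/(205223 + 278546) = 311644/483769 = 311644*(1/483769) = 18332/28457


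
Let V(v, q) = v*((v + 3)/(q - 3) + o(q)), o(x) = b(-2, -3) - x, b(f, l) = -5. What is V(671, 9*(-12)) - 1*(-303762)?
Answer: 40936871/111 ≈ 3.6880e+5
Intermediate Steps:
o(x) = -5 - x
V(v, q) = v*(-5 - q + (3 + v)/(-3 + q)) (V(v, q) = v*((v + 3)/(q - 3) + (-5 - q)) = v*((3 + v)/(-3 + q) + (-5 - q)) = v*(-5 - q + (3 + v)/(-3 + q)))
V(671, 9*(-12)) - 1*(-303762) = 671*(18 + 671 - (9*(-12))² - 18*(-12))/(-3 + 9*(-12)) - 1*(-303762) = 671*(18 + 671 - 1*(-108)² - 2*(-108))/(-3 - 108) + 303762 = 671*(18 + 671 - 1*11664 + 216)/(-111) + 303762 = 671*(-1/111)*(18 + 671 - 11664 + 216) + 303762 = 671*(-1/111)*(-10759) + 303762 = 7219289/111 + 303762 = 40936871/111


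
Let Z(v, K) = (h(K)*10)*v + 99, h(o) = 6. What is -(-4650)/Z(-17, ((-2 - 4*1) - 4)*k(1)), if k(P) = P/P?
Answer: -1550/307 ≈ -5.0489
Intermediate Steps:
k(P) = 1
Z(v, K) = 99 + 60*v (Z(v, K) = (6*10)*v + 99 = 60*v + 99 = 99 + 60*v)
-(-4650)/Z(-17, ((-2 - 4*1) - 4)*k(1)) = -(-4650)/(99 + 60*(-17)) = -(-4650)/(99 - 1020) = -(-4650)/(-921) = -(-4650)*(-1)/921 = -1*1550/307 = -1550/307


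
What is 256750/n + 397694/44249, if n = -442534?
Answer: 82316092923/9790843483 ≈ 8.4075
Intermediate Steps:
256750/n + 397694/44249 = 256750/(-442534) + 397694/44249 = 256750*(-1/442534) + 397694*(1/44249) = -128375/221267 + 397694/44249 = 82316092923/9790843483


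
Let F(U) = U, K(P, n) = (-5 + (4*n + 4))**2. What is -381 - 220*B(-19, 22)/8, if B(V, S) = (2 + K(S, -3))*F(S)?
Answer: -103836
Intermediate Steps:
K(P, n) = (-1 + 4*n)**2 (K(P, n) = (-5 + (4 + 4*n))**2 = (-1 + 4*n)**2)
B(V, S) = 171*S (B(V, S) = (2 + (-1 + 4*(-3))**2)*S = (2 + (-1 - 12)**2)*S = (2 + (-13)**2)*S = (2 + 169)*S = 171*S)
-381 - 220*B(-19, 22)/8 = -381 - 220*171*22/8 = -381 - 827640/8 = -381 - 220*1881/4 = -381 - 103455 = -103836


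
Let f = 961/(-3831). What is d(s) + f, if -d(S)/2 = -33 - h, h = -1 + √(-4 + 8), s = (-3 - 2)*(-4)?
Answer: 259547/3831 ≈ 67.749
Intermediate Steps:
f = -961/3831 (f = 961*(-1/3831) = -961/3831 ≈ -0.25085)
s = 20 (s = -5*(-4) = 20)
h = 1 (h = -1 + √4 = -1 + 2 = 1)
d(S) = 68 (d(S) = -2*(-33 - 1*1) = -2*(-33 - 1) = -2*(-34) = 68)
d(s) + f = 68 - 961/3831 = 259547/3831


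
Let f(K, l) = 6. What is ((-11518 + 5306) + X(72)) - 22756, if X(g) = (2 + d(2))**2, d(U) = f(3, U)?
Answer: -28904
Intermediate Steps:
d(U) = 6
X(g) = 64 (X(g) = (2 + 6)**2 = 8**2 = 64)
((-11518 + 5306) + X(72)) - 22756 = ((-11518 + 5306) + 64) - 22756 = (-6212 + 64) - 22756 = -6148 - 22756 = -28904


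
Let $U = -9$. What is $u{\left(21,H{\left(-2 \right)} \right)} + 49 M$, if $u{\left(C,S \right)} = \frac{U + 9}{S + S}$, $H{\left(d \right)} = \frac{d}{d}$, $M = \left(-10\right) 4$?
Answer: $-1960$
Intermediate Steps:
$M = -40$
$H{\left(d \right)} = 1$
$u{\left(C,S \right)} = 0$ ($u{\left(C,S \right)} = \frac{-9 + 9}{S + S} = \frac{0}{2 S} = 0 \frac{1}{2 S} = 0$)
$u{\left(21,H{\left(-2 \right)} \right)} + 49 M = 0 + 49 \left(-40\right) = 0 - 1960 = -1960$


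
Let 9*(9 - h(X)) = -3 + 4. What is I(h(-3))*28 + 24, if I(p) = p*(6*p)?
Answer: 359048/27 ≈ 13298.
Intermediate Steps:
h(X) = 80/9 (h(X) = 9 - (-3 + 4)/9 = 9 - ⅑*1 = 9 - ⅑ = 80/9)
I(p) = 6*p²
I(h(-3))*28 + 24 = (6*(80/9)²)*28 + 24 = (6*(6400/81))*28 + 24 = (12800/27)*28 + 24 = 358400/27 + 24 = 359048/27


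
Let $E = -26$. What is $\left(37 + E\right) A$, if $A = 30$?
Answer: $330$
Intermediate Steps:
$\left(37 + E\right) A = \left(37 - 26\right) 30 = 11 \cdot 30 = 330$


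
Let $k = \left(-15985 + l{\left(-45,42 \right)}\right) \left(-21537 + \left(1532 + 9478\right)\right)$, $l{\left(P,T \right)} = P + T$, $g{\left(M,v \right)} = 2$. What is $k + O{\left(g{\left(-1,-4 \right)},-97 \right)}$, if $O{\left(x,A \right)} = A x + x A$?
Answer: $168305288$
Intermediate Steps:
$O{\left(x,A \right)} = 2 A x$ ($O{\left(x,A \right)} = A x + A x = 2 A x$)
$k = 168305676$ ($k = \left(-15985 + \left(-45 + 42\right)\right) \left(-21537 + \left(1532 + 9478\right)\right) = \left(-15985 - 3\right) \left(-21537 + 11010\right) = \left(-15988\right) \left(-10527\right) = 168305676$)
$k + O{\left(g{\left(-1,-4 \right)},-97 \right)} = 168305676 + 2 \left(-97\right) 2 = 168305676 - 388 = 168305288$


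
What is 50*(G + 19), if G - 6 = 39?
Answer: 3200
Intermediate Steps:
G = 45 (G = 6 + 39 = 45)
50*(G + 19) = 50*(45 + 19) = 50*64 = 3200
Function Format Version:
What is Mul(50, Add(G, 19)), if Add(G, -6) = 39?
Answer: 3200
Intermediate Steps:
G = 45 (G = Add(6, 39) = 45)
Mul(50, Add(G, 19)) = Mul(50, Add(45, 19)) = Mul(50, 64) = 3200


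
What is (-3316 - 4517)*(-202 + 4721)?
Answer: -35397327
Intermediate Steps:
(-3316 - 4517)*(-202 + 4721) = -7833*4519 = -35397327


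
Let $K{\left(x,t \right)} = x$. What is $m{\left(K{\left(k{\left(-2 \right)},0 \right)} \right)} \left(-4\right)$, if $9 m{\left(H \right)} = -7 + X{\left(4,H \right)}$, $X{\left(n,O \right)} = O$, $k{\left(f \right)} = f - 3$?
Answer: $\frac{16}{3} \approx 5.3333$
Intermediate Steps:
$k{\left(f \right)} = -3 + f$
$m{\left(H \right)} = - \frac{7}{9} + \frac{H}{9}$ ($m{\left(H \right)} = \frac{-7 + H}{9} = - \frac{7}{9} + \frac{H}{9}$)
$m{\left(K{\left(k{\left(-2 \right)},0 \right)} \right)} \left(-4\right) = \left(- \frac{7}{9} + \frac{-3 - 2}{9}\right) \left(-4\right) = \left(- \frac{7}{9} + \frac{1}{9} \left(-5\right)\right) \left(-4\right) = \left(- \frac{7}{9} - \frac{5}{9}\right) \left(-4\right) = \left(- \frac{4}{3}\right) \left(-4\right) = \frac{16}{3}$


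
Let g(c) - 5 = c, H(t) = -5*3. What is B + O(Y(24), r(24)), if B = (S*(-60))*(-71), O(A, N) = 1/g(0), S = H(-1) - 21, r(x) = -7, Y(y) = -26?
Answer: -766799/5 ≈ -1.5336e+5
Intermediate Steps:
H(t) = -15
g(c) = 5 + c
S = -36 (S = -15 - 21 = -36)
O(A, N) = ⅕ (O(A, N) = 1/(5 + 0) = 1/5 = ⅕)
B = -153360 (B = -36*(-60)*(-71) = 2160*(-71) = -153360)
B + O(Y(24), r(24)) = -153360 + ⅕ = -766799/5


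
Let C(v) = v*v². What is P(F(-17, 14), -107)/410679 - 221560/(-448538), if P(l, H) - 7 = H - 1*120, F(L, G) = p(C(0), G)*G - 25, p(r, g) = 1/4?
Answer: 45445680440/92102568651 ≈ 0.49342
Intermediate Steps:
C(v) = v³
p(r, g) = ¼
F(L, G) = -25 + G/4 (F(L, G) = G/4 - 25 = -25 + G/4)
P(l, H) = -113 + H (P(l, H) = 7 + (H - 1*120) = 7 + (H - 120) = 7 + (-120 + H) = -113 + H)
P(F(-17, 14), -107)/410679 - 221560/(-448538) = (-113 - 107)/410679 - 221560/(-448538) = -220*1/410679 - 221560*(-1/448538) = -220/410679 + 110780/224269 = 45445680440/92102568651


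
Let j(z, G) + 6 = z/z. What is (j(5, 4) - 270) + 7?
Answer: -268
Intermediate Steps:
j(z, G) = -5 (j(z, G) = -6 + z/z = -6 + 1 = -5)
(j(5, 4) - 270) + 7 = (-5 - 270) + 7 = -275 + 7 = -268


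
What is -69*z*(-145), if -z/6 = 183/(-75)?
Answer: 732366/5 ≈ 1.4647e+5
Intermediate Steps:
z = 366/25 (z = -1098/(-75) = -1098*(-1)/75 = -6*(-61/25) = 366/25 ≈ 14.640)
-69*z*(-145) = -69*366/25*(-145) = -25254/25*(-145) = 732366/5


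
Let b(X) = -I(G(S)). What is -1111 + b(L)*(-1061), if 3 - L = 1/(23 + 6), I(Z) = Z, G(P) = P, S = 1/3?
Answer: -2272/3 ≈ -757.33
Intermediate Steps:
S = ⅓ ≈ 0.33333
L = 86/29 (L = 3 - 1/(23 + 6) = 3 - 1/29 = 86/29 ≈ 2.9655)
b(X) = -⅓ (b(X) = -1*⅓ = -⅓)
-1111 + b(L)*(-1061) = -1111 - ⅓*(-1061) = -1111 + 1061/3 = -2272/3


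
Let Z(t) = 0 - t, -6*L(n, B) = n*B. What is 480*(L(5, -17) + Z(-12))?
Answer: 12560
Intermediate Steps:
L(n, B) = -B*n/6 (L(n, B) = -n*B/6 = -B*n/6)
Z(t) = -t
480*(L(5, -17) + Z(-12)) = 480*(-⅙*(-17)*5 - 1*(-12)) = 480*(85/6 + 12) = 480*(157/6) = 12560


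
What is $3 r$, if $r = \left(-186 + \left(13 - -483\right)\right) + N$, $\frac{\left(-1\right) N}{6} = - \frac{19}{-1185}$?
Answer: $\frac{367236}{395} \approx 929.71$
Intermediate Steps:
$N = - \frac{38}{395}$ ($N = - 6 \left(- \frac{19}{-1185}\right) = - 6 \left(\left(-19\right) \left(- \frac{1}{1185}\right)\right) = \left(-6\right) \frac{19}{1185} = - \frac{38}{395} \approx -0.096202$)
$r = \frac{122412}{395}$ ($r = \left(-186 + \left(13 - -483\right)\right) - \frac{38}{395} = \left(-186 + \left(13 + 483\right)\right) - \frac{38}{395} = \left(-186 + 496\right) - \frac{38}{395} = 310 - \frac{38}{395} = \frac{122412}{395} \approx 309.9$)
$3 r = 3 \cdot \frac{122412}{395} = \frac{367236}{395}$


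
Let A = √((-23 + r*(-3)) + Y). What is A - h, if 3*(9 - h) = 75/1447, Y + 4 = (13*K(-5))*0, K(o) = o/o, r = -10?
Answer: -12998/1447 + √3 ≈ -7.2507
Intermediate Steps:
K(o) = 1
Y = -4 (Y = -4 + (13*1)*0 = -4 + 13*0 = -4 + 0 = -4)
A = √3 (A = √((-23 - 10*(-3)) - 4) = √((-23 + 30) - 4) = √(7 - 4) = √3 ≈ 1.7320)
h = 12998/1447 (h = 9 - 25/1447 = 12998/1447 ≈ 8.9827)
A - h = √3 - 1*12998/1447 = √3 - 12998/1447 = -12998/1447 + √3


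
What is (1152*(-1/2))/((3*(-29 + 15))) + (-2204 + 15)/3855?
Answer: 354757/26985 ≈ 13.146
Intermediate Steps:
(1152*(-1/2))/((3*(-29 + 15))) + (-2204 + 15)/3855 = (1152*(-1*1/2))/((3*(-14))) - 2189*1/3855 = (1152*(-1/2))/(-42) - 2189/3855 = -576*(-1/42) - 2189/3855 = 96/7 - 2189/3855 = 354757/26985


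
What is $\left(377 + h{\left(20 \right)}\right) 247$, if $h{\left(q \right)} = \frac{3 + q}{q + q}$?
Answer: $\frac{3730441}{40} \approx 93261.0$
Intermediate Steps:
$h{\left(q \right)} = \frac{3 + q}{2 q}$
$\left(377 + h{\left(20 \right)}\right) 247 = \left(377 + \frac{3 + 20}{2 \cdot 20}\right) 247 = \left(377 + \frac{1}{2} \cdot \frac{1}{20} \cdot 23\right) 247 = \left(377 + \frac{23}{40}\right) 247 = \frac{15103}{40} \cdot 247 = \frac{3730441}{40}$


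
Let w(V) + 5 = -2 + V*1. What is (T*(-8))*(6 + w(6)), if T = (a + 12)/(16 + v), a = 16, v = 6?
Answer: -560/11 ≈ -50.909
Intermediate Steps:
w(V) = -7 + V (w(V) = -5 + (-2 + V*1) = -5 + (-2 + V) = -7 + V)
T = 14/11 (T = (16 + 12)/(16 + 6) = 28/22 = 28*(1/22) = 14/11 ≈ 1.2727)
(T*(-8))*(6 + w(6)) = ((14/11)*(-8))*(6 + (-7 + 6)) = -112*(6 - 1)/11 = -112/11*5 = -560/11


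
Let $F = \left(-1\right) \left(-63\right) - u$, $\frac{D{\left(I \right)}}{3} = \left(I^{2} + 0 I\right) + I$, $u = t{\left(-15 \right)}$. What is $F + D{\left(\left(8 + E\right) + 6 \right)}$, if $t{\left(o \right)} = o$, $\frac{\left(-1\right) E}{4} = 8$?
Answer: $996$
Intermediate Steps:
$E = -32$ ($E = \left(-4\right) 8 = -32$)
$u = -15$
$D{\left(I \right)} = 3 I + 3 I^{2}$ ($D{\left(I \right)} = 3 \left(\left(I^{2} + 0 I\right) + I\right) = 3 \left(\left(I^{2} + 0\right) + I\right) = 3 \left(I^{2} + I\right) = 3 \left(I + I^{2}\right) = 3 I + 3 I^{2}$)
$F = 78$ ($F = \left(-1\right) \left(-63\right) - -15 = 63 + 15 = 78$)
$F + D{\left(\left(8 + E\right) + 6 \right)} = 78 + 3 \left(\left(8 - 32\right) + 6\right) \left(1 + \left(\left(8 - 32\right) + 6\right)\right) = 78 + 3 \left(-24 + 6\right) \left(1 + \left(-24 + 6\right)\right) = 78 + 3 \left(-18\right) \left(1 - 18\right) = 78 + 3 \left(-18\right) \left(-17\right) = 78 + 918 = 996$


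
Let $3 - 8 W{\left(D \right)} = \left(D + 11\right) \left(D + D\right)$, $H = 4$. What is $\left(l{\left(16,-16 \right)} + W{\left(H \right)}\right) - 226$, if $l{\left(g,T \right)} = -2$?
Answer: $- \frac{1941}{8} \approx -242.63$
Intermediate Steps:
$W{\left(D \right)} = \frac{3}{8} - \frac{D \left(11 + D\right)}{4}$ ($W{\left(D \right)} = \frac{3}{8} - \frac{\left(D + 11\right) \left(D + D\right)}{8} = \frac{3}{8} - \frac{\left(11 + D\right) 2 D}{8} = \frac{3}{8} - \frac{2 D \left(11 + D\right)}{8} = \frac{3}{8} - \frac{D \left(11 + D\right)}{4}$)
$\left(l{\left(16,-16 \right)} + W{\left(H \right)}\right) - 226 = \left(-2 - \left(\frac{85}{8} + 4\right)\right) - 226 = \left(-2 - \frac{117}{8}\right) - 226 = - \frac{133}{8} - 226 = - \frac{1941}{8}$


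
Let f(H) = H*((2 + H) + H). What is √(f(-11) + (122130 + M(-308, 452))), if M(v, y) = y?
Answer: √122802 ≈ 350.43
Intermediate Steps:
f(H) = H*(2 + 2*H)
√(f(-11) + (122130 + M(-308, 452))) = √(2*(-11)*(1 - 11) + (122130 + 452)) = √(2*(-11)*(-10) + 122582) = √(220 + 122582) = √122802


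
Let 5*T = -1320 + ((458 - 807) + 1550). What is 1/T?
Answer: -5/119 ≈ -0.042017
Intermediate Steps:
T = -119/5 (T = (-1320 + ((458 - 807) + 1550))/5 = (-1320 + (-349 + 1550))/5 = (-1320 + 1201)/5 = (⅕)*(-119) = -119/5 ≈ -23.800)
1/T = 1/(-119/5) = -5/119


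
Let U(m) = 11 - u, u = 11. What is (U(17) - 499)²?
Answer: 249001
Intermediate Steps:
U(m) = 0 (U(m) = 11 - 1*11 = 11 - 11 = 0)
(U(17) - 499)² = (0 - 499)² = (-499)² = 249001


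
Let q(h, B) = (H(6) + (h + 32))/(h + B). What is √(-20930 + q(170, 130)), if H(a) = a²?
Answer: 7*I*√384414/30 ≈ 144.67*I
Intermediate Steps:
q(h, B) = (68 + h)/(B + h) (q(h, B) = (6² + (h + 32))/(h + B) = (36 + (32 + h))/(B + h) = (68 + h)/(B + h))
√(-20930 + q(170, 130)) = √(-20930 + (68 + 170)/(130 + 170)) = √(-20930 + 238/300) = √(-20930 + (1/300)*238) = √(-20930 + 119/150) = √(-3139381/150) = 7*I*√384414/30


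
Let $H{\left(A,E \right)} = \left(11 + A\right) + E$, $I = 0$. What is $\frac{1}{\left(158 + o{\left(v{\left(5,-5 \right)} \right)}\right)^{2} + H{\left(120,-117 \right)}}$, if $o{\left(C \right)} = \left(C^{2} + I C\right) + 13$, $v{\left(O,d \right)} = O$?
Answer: $\frac{1}{38430} \approx 2.6021 \cdot 10^{-5}$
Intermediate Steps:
$H{\left(A,E \right)} = 11 + A + E$
$o{\left(C \right)} = 13 + C^{2}$ ($o{\left(C \right)} = \left(C^{2} + 0 C\right) + 13 = \left(C^{2} + 0\right) + 13 = C^{2} + 13 = 13 + C^{2}$)
$\frac{1}{\left(158 + o{\left(v{\left(5,-5 \right)} \right)}\right)^{2} + H{\left(120,-117 \right)}} = \frac{1}{\left(158 + \left(13 + 5^{2}\right)\right)^{2} + \left(11 + 120 - 117\right)} = \frac{1}{\left(158 + \left(13 + 25\right)\right)^{2} + 14} = \frac{1}{\left(158 + 38\right)^{2} + 14} = \frac{1}{196^{2} + 14} = \frac{1}{38416 + 14} = \frac{1}{38430}$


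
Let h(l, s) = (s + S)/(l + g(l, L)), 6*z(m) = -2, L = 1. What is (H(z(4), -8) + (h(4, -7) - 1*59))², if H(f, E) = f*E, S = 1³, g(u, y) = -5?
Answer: 22801/9 ≈ 2533.4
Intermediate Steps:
z(m) = -⅓ (z(m) = (⅙)*(-2) = -⅓)
S = 1
h(l, s) = (1 + s)/(-5 + l) (h(l, s) = (s + 1)/(l - 5) = (1 + s)/(-5 + l))
H(f, E) = E*f
(H(z(4), -8) + (h(4, -7) - 1*59))² = (-8*(-⅓) + ((1 - 7)/(-5 + 4) - 1*59))² = (8/3 + (-6/(-1) - 59))² = (8/3 + (-1*(-6) - 59))² = (8/3 + (6 - 59))² = (8/3 - 53)² = (-151/3)² = 22801/9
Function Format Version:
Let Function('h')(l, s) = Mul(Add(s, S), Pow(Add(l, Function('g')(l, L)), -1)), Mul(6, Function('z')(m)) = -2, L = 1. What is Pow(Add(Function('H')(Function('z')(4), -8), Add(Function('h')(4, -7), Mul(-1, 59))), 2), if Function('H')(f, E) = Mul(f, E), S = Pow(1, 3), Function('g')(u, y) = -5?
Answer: Rational(22801, 9) ≈ 2533.4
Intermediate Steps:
Function('z')(m) = Rational(-1, 3) (Function('z')(m) = Mul(Rational(1, 6), -2) = Rational(-1, 3))
S = 1
Function('h')(l, s) = Mul(Pow(Add(-5, l), -1), Add(1, s)) (Function('h')(l, s) = Mul(Add(s, 1), Pow(Add(l, -5), -1)) = Mul(Add(1, s), Pow(Add(-5, l), -1)) = Mul(Pow(Add(-5, l), -1), Add(1, s)))
Function('H')(f, E) = Mul(E, f)
Pow(Add(Function('H')(Function('z')(4), -8), Add(Function('h')(4, -7), Mul(-1, 59))), 2) = Pow(Add(Mul(-8, Rational(-1, 3)), Add(Mul(Pow(Add(-5, 4), -1), Add(1, -7)), Mul(-1, 59))), 2) = Pow(Add(Rational(8, 3), Add(Mul(Pow(-1, -1), -6), -59)), 2) = Pow(Add(Rational(8, 3), Add(Mul(-1, -6), -59)), 2) = Pow(Add(Rational(8, 3), Add(6, -59)), 2) = Pow(Add(Rational(8, 3), -53), 2) = Pow(Rational(-151, 3), 2) = Rational(22801, 9)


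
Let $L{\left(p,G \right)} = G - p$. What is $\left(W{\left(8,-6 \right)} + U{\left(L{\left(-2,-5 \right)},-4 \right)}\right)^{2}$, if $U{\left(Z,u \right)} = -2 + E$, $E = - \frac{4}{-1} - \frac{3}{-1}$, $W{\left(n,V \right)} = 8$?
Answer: $169$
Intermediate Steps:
$E = 7$ ($E = \left(-4\right) \left(-1\right) - -3 = 4 + 3 = 7$)
$U{\left(Z,u \right)} = 5$ ($U{\left(Z,u \right)} = -2 + 7 = 5$)
$\left(W{\left(8,-6 \right)} + U{\left(L{\left(-2,-5 \right)},-4 \right)}\right)^{2} = \left(8 + 5\right)^{2} = 13^{2} = 169$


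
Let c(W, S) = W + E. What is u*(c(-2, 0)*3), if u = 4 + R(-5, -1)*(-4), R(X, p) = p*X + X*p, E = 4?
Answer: -216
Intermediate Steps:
R(X, p) = 2*X*p (R(X, p) = X*p + X*p = 2*X*p)
u = -36 (u = 4 + (2*(-5)*(-1))*(-4) = 4 + 10*(-4) = 4 - 40 = -36)
c(W, S) = 4 + W (c(W, S) = W + 4 = 4 + W)
u*(c(-2, 0)*3) = -36*(4 - 2)*3 = -72*3 = -36*6 = -216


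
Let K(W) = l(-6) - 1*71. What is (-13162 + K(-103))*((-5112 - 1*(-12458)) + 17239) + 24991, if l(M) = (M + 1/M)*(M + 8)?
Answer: -325611529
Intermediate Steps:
l(M) = (8 + M)*(M + 1/M) (l(M) = (M + 1/M)*(8 + M) = (8 + M)*(M + 1/M))
K(W) = -250/3 (K(W) = (1 + (-6)**2 + 8*(-6) + 8/(-6)) - 1*71 = (1 + 36 - 48 + 8*(-1/6)) - 71 = (1 + 36 - 48 - 4/3) - 71 = -37/3 - 71 = -250/3)
(-13162 + K(-103))*((-5112 - 1*(-12458)) + 17239) + 24991 = (-13162 - 250/3)*((-5112 - 1*(-12458)) + 17239) + 24991 = -39736*((-5112 + 12458) + 17239)/3 + 24991 = -39736*(7346 + 17239)/3 + 24991 = -39736/3*24585 + 24991 = -325636520 + 24991 = -325611529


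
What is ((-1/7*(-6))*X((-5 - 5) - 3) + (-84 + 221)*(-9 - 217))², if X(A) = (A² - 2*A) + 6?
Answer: 46452318784/49 ≈ 9.4801e+8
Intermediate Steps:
X(A) = 6 + A² - 2*A
((-1/7*(-6))*X((-5 - 5) - 3) + (-84 + 221)*(-9 - 217))² = ((-1/7*(-6))*(6 + ((-5 - 5) - 3)² - 2*((-5 - 5) - 3)) + (-84 + 221)*(-9 - 217))² = ((-1*⅐*(-6))*(6 + (-10 - 3)² - 2*(-10 - 3)) + 137*(-226))² = ((-⅐*(-6))*(6 + (-13)² - 2*(-13)) - 30962)² = (6*(6 + 169 + 26)/7 - 30962)² = ((6/7)*201 - 30962)² = (1206/7 - 30962)² = (-215528/7)² = 46452318784/49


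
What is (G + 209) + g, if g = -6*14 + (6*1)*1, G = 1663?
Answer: 1794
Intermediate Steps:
g = -78 (g = -84 + 6*1 = -84 + 6 = -78)
(G + 209) + g = (1663 + 209) - 78 = 1872 - 78 = 1794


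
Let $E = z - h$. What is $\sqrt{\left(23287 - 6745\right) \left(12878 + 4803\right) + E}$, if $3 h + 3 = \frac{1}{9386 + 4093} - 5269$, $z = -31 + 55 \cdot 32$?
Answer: $\frac{\sqrt{53139243080981962}}{13479} \approx 17102.0$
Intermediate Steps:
$z = 1729$ ($z = -31 + 1760 = 1729$)
$h = - \frac{71061287}{40437}$ ($h = -1 + \frac{\frac{1}{9386 + 4093} - 5269}{3} = -1 + \frac{\frac{1}{13479} - 5269}{3} = -1 + \frac{1}{3} \left(- \frac{71020850}{13479}\right) = -1 - \frac{71020850}{40437} = - \frac{71061287}{40437} \approx -1757.3$)
$E = \frac{140976860}{40437}$ ($E = 1729 - - \frac{71061287}{40437} = 1729 + \frac{71061287}{40437} = \frac{140976860}{40437} \approx 3486.3$)
$\sqrt{\left(23287 - 6745\right) \left(12878 + 4803\right) + E} = \sqrt{\left(23287 - 6745\right) \left(12878 + 4803\right) + \frac{140976860}{40437}} = \sqrt{16542 \cdot 17681 + \frac{140976860}{40437}} = \sqrt{292479102 + \frac{140976860}{40437}} = \sqrt{\frac{11827118424434}{40437}} = \frac{\sqrt{53139243080981962}}{13479}$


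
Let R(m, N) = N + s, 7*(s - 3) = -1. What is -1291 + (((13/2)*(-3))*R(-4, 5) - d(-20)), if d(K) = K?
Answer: -19939/14 ≈ -1424.2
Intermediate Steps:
s = 20/7 (s = 3 + (1/7)*(-1) = 3 - 1/7 = 20/7 ≈ 2.8571)
R(m, N) = 20/7 + N (R(m, N) = N + 20/7 = 20/7 + N)
-1291 + (((13/2)*(-3))*R(-4, 5) - d(-20)) = -1291 + (((13/2)*(-3))*(20/7 + 5) - 1*(-20)) = -1291 + (((13*(1/2))*(-3))*(55/7) + 20) = -1291 + (((13/2)*(-3))*(55/7) + 20) = -1291 + (-39/2*55/7 + 20) = -1291 + (-2145/14 + 20) = -1291 - 1865/14 = -19939/14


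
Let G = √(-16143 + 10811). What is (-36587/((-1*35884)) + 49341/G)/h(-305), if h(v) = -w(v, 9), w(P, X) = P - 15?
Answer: 36587/11482880 - 49341*I*√1333/853120 ≈ 0.0031862 - 2.1116*I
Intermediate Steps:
G = 2*I*√1333 (G = √(-5332) = 2*I*√1333 ≈ 73.021*I)
w(P, X) = -15 + P
h(v) = 15 - v (h(v) = -(-15 + v) = 15 - v)
(-36587/((-1*35884)) + 49341/G)/h(-305) = (-36587/((-1*35884)) + 49341/((2*I*√1333)))/(15 - 1*(-305)) = (-36587/(-35884) + 49341*(-I*√1333/2666))/(15 + 305) = (-36587*(-1/35884) - 49341*I*√1333/2666)/320 = (36587/35884 - 49341*I*√1333/2666)*(1/320) = 36587/11482880 - 49341*I*√1333/853120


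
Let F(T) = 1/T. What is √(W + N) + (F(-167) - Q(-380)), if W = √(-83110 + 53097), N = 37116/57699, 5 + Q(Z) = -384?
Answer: 64962/167 + √(26438964 + 41100921*I*√30013)/6411 ≈ 398.32 + 9.2898*I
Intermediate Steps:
Q(Z) = -389 (Q(Z) = -5 - 384 = -389)
N = 4124/6411 (N = 37116*(1/57699) = 4124/6411 ≈ 0.64327)
W = I*√30013 (W = √(-30013) = I*√30013 ≈ 173.24*I)
√(W + N) + (F(-167) - Q(-380)) = √(I*√30013 + 4124/6411) + (1/(-167) - 1*(-389)) = √(4124/6411 + I*√30013) + (-1/167 + 389) = √(4124/6411 + I*√30013) + 64962/167 = 64962/167 + √(4124/6411 + I*√30013)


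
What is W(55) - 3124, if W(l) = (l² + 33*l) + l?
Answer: 1771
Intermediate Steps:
W(l) = l² + 34*l
W(55) - 3124 = 55*(34 + 55) - 3124 = 55*89 - 3124 = 4895 - 3124 = 1771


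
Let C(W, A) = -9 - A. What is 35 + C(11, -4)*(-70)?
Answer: 385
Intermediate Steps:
35 + C(11, -4)*(-70) = 35 + (-9 - 1*(-4))*(-70) = 35 + (-9 + 4)*(-70) = 35 - 5*(-70) = 35 + 350 = 385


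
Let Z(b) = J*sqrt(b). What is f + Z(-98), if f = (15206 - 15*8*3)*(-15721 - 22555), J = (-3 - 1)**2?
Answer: -568245496 + 112*I*sqrt(2) ≈ -5.6825e+8 + 158.39*I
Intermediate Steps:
J = 16 (J = (-4)**2 = 16)
f = -568245496 (f = (15206 - 120*3)*(-38276) = (15206 - 360)*(-38276) = 14846*(-38276) = -568245496)
Z(b) = 16*sqrt(b)
f + Z(-98) = -568245496 + 16*sqrt(-98) = -568245496 + 16*(7*I*sqrt(2)) = -568245496 + 112*I*sqrt(2)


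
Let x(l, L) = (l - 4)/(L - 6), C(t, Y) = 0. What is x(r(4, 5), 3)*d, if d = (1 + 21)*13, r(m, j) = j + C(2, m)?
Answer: -286/3 ≈ -95.333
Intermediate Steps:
r(m, j) = j (r(m, j) = j + 0 = j)
x(l, L) = (-4 + l)/(-6 + L)
d = 286 (d = 22*13 = 286)
x(r(4, 5), 3)*d = ((-4 + 5)/(-6 + 3))*286 = (1/(-3))*286 = -1/3*1*286 = -1/3*286 = -286/3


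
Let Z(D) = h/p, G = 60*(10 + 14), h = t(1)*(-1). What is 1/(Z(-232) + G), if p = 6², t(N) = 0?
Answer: 1/1440 ≈ 0.00069444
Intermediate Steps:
p = 36
h = 0 (h = 0*(-1) = 0)
G = 1440 (G = 60*24 = 1440)
Z(D) = 0 (Z(D) = 0/36 = 0*(1/36) = 0)
1/(Z(-232) + G) = 1/(0 + 1440) = 1/1440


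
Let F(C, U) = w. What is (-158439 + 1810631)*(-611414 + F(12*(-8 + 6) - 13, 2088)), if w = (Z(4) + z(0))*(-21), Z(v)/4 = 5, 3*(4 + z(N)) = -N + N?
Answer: -1010728456000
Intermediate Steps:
z(N) = -4 (z(N) = -4 + (-N + N)/3 = -4 + (⅓)*0 = -4 + 0 = -4)
Z(v) = 20 (Z(v) = 4*5 = 20)
w = -336 (w = (20 - 4)*(-21) = 16*(-21) = -336)
F(C, U) = -336
(-158439 + 1810631)*(-611414 + F(12*(-8 + 6) - 13, 2088)) = (-158439 + 1810631)*(-611414 - 336) = 1652192*(-611750) = -1010728456000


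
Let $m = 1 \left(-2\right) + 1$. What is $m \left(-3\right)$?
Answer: $3$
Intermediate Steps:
$m = -1$ ($m = -2 + 1 = -1$)
$m \left(-3\right) = \left(-1\right) \left(-3\right) = 3$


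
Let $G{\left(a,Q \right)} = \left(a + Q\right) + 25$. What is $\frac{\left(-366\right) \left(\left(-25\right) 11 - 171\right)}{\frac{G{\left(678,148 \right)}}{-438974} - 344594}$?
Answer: $- \frac{23885453288}{50422602469} \approx -0.47371$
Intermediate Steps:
$G{\left(a,Q \right)} = 25 + Q + a$ ($G{\left(a,Q \right)} = \left(Q + a\right) + 25 = 25 + Q + a$)
$\frac{\left(-366\right) \left(\left(-25\right) 11 - 171\right)}{\frac{G{\left(678,148 \right)}}{-438974} - 344594} = \frac{\left(-366\right) \left(\left(-25\right) 11 - 171\right)}{\frac{25 + 148 + 678}{-438974} - 344594} = \frac{\left(-366\right) \left(-275 - 171\right)}{851 \left(- \frac{1}{438974}\right) - 344594} = \frac{\left(-366\right) \left(-446\right)}{- \frac{851}{438974} - 344594} = \frac{163236}{- \frac{151267807407}{438974}} = 163236 \left(- \frac{438974}{151267807407}\right) = - \frac{23885453288}{50422602469}$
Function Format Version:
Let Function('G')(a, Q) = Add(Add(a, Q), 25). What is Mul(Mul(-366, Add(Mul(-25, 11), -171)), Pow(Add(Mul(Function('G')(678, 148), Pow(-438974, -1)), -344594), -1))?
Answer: Rational(-23885453288, 50422602469) ≈ -0.47371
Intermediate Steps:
Function('G')(a, Q) = Add(25, Q, a) (Function('G')(a, Q) = Add(Add(Q, a), 25) = Add(25, Q, a))
Mul(Mul(-366, Add(Mul(-25, 11), -171)), Pow(Add(Mul(Function('G')(678, 148), Pow(-438974, -1)), -344594), -1)) = Mul(Mul(-366, Add(Mul(-25, 11), -171)), Pow(Add(Mul(Add(25, 148, 678), Pow(-438974, -1)), -344594), -1)) = Mul(Mul(-366, Add(-275, -171)), Pow(Add(Mul(851, Rational(-1, 438974)), -344594), -1)) = Mul(Mul(-366, -446), Pow(Add(Rational(-851, 438974), -344594), -1)) = Mul(163236, Pow(Rational(-151267807407, 438974), -1)) = Mul(163236, Rational(-438974, 151267807407)) = Rational(-23885453288, 50422602469)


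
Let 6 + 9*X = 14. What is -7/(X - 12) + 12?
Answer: 1263/100 ≈ 12.630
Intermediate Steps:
X = 8/9 (X = -⅔ + (⅑)*14 = -⅔ + 14/9 = 8/9 ≈ 0.88889)
-7/(X - 12) + 12 = -7/(8/9 - 12) + 12 = -7/(-100/9) + 12 = -9/100*(-7) + 12 = 63/100 + 12 = 1263/100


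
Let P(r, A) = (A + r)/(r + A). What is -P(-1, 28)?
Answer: -1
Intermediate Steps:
P(r, A) = 1 (P(r, A) = (A + r)/(A + r) = 1)
-P(-1, 28) = -1*1 = -1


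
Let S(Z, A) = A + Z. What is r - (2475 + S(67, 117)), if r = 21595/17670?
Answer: -9392587/3534 ≈ -2657.8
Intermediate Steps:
r = 4319/3534 (r = 21595*(1/17670) = 4319/3534 ≈ 1.2221)
r - (2475 + S(67, 117)) = 4319/3534 - (2475 + (117 + 67)) = 4319/3534 - (2475 + 184) = 4319/3534 - 1*2659 = 4319/3534 - 2659 = -9392587/3534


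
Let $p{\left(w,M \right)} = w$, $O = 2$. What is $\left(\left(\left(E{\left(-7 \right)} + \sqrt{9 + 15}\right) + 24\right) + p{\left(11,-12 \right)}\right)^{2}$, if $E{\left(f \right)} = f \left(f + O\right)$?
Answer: $4924 + 280 \sqrt{6} \approx 5609.9$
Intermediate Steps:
$E{\left(f \right)} = f \left(2 + f\right)$ ($E{\left(f \right)} = f \left(f + 2\right) = f \left(2 + f\right)$)
$\left(\left(\left(E{\left(-7 \right)} + \sqrt{9 + 15}\right) + 24\right) + p{\left(11,-12 \right)}\right)^{2} = \left(\left(\left(- 7 \left(2 - 7\right) + \sqrt{9 + 15}\right) + 24\right) + 11\right)^{2} = \left(\left(\left(\left(-7\right) \left(-5\right) + \sqrt{24}\right) + 24\right) + 11\right)^{2} = \left(\left(\left(35 + 2 \sqrt{6}\right) + 24\right) + 11\right)^{2} = \left(\left(59 + 2 \sqrt{6}\right) + 11\right)^{2} = \left(70 + 2 \sqrt{6}\right)^{2}$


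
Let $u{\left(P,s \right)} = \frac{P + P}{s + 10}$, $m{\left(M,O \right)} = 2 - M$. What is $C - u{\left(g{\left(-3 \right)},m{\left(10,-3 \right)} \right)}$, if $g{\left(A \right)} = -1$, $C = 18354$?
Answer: $18355$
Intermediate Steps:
$u{\left(P,s \right)} = \frac{2 P}{10 + s}$
$C - u{\left(g{\left(-3 \right)},m{\left(10,-3 \right)} \right)} = 18354 - 2 \left(-1\right) \frac{1}{10 + \left(2 - 10\right)} = 18354 - 2 \left(-1\right) \frac{1}{10 - 8} = 18354 - 2 \left(-1\right) \frac{1}{2} = 18354 - -1 = 18354 + 1 = 18355$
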